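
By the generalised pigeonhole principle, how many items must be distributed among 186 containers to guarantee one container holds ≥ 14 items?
n = (14 − 1)·186 + 1 = 2419

By the generalised pigeonhole principle, to guarantee some box contains ≥ r objects we need more than (r − 1) · k objects total. Threshold: n = (r − 1) · k + 1. With r = 14 and k = 186: n = 13 · 186 + 1 = 2418 + 1 = 2419. For n = 2418 = 13 · 186, we can put exactly 13 objects in every box, avoiding 14 in any single one — so 2419 is tight.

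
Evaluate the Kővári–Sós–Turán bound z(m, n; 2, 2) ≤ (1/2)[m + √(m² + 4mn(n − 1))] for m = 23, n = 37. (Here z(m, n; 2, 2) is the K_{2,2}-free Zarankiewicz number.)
z(23, 37; 2, 2) ≤ (1/2)[23 + √(23² + 4·23·37·36)] = (1/2)[23 + √123073] = 186.9088

Kővári–Sós–Turán: let r_1, ..., r_23 be the row sums and z = Σ r_i the total number of 1s. Each pair of columns can share at most one row with both entries 1 (else a 2×2 all-ones block appears), so Σ_i C(r_i, 2) ≤ C(37, 2) = 666. By convexity Σ_i C(r_i, 2) ≥ 23·C(z/23, 2) = z(z − 23)/(2·23), giving z² − 23z − 23·37·36 ≤ 0 and hence z ≤ (1/2)[23 + √(529 + 4·30636)] = (1/2)[23 + √123073] ≈ (1/2)(23 + 350.8176) = 186.9088.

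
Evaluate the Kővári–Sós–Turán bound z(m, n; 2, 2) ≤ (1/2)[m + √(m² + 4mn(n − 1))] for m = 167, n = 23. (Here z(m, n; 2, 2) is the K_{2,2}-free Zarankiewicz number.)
z(167, 23; 2, 2) ≤ (1/2)[167 + √(167² + 4·167·23·22)] = (1/2)[167 + √365897] = 385.9471

Kővári–Sós–Turán: let r_1, ..., r_167 be the row sums and z = Σ r_i the total number of 1s. Each pair of columns can share at most one row with both entries 1 (else a 2×2 all-ones block appears), so Σ_i C(r_i, 2) ≤ C(23, 2) = 253. By convexity Σ_i C(r_i, 2) ≥ 167·C(z/167, 2) = z(z − 167)/(2·167), giving z² − 167z − 167·23·22 ≤ 0 and hence z ≤ (1/2)[167 + √(27889 + 4·84502)] = (1/2)[167 + √365897] ≈ (1/2)(167 + 604.8942) = 385.9471.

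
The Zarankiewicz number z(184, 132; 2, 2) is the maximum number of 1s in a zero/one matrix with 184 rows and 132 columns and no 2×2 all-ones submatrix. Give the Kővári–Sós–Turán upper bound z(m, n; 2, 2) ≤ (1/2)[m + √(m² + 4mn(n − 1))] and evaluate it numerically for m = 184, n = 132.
z(184, 132; 2, 2) ≤ (1/2)[184 + √(184² + 4·184·132·131)] = (1/2)[184 + √12760768] = 1878.1109

Kővári–Sós–Turán: let r_1, ..., r_184 be the row sums and z = Σ r_i the total number of 1s. Each pair of columns can share at most one row with both entries 1 (else a 2×2 all-ones block appears), so Σ_i C(r_i, 2) ≤ C(132, 2) = 8646. By convexity Σ_i C(r_i, 2) ≥ 184·C(z/184, 2) = z(z − 184)/(2·184), giving z² − 184z − 184·132·131 ≤ 0 and hence z ≤ (1/2)[184 + √(33856 + 4·3181728)] = (1/2)[184 + √12760768] ≈ (1/2)(184 + 3572.2217) = 1878.1109.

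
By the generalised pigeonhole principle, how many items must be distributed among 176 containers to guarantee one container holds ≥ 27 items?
n = (27 − 1)·176 + 1 = 4577

By the generalised pigeonhole principle, to guarantee some box contains ≥ r objects we need more than (r − 1) · k objects total. Threshold: n = (r − 1) · k + 1. With r = 27 and k = 176: n = 26 · 176 + 1 = 4576 + 1 = 4577. For n = 4576 = 26 · 176, we can put exactly 26 objects in every box, avoiding 27 in any single one — so 4577 is tight.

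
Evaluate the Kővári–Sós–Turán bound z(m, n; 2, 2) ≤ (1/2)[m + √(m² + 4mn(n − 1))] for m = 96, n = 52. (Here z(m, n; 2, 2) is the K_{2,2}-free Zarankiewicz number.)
z(96, 52; 2, 2) ≤ (1/2)[96 + √(96² + 4·96·52·51)] = (1/2)[96 + √1027584] = 554.8491

Kővári–Sós–Turán: let r_1, ..., r_96 be the row sums and z = Σ r_i the total number of 1s. Each pair of columns can share at most one row with both entries 1 (else a 2×2 all-ones block appears), so Σ_i C(r_i, 2) ≤ C(52, 2) = 1326. By convexity Σ_i C(r_i, 2) ≥ 96·C(z/96, 2) = z(z − 96)/(2·96), giving z² − 96z − 96·52·51 ≤ 0 and hence z ≤ (1/2)[96 + √(9216 + 4·254592)] = (1/2)[96 + √1027584] ≈ (1/2)(96 + 1013.6982) = 554.8491.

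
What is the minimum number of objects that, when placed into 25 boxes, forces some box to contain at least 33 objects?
n = (33 − 1)·25 + 1 = 801

By the generalised pigeonhole principle, to guarantee some box contains ≥ r objects we need more than (r − 1) · k objects total. Threshold: n = (r − 1) · k + 1. With r = 33 and k = 25: n = 32 · 25 + 1 = 800 + 1 = 801. For n = 800 = 32 · 25, we can put exactly 32 objects in every box, avoiding 33 in any single one — so 801 is tight.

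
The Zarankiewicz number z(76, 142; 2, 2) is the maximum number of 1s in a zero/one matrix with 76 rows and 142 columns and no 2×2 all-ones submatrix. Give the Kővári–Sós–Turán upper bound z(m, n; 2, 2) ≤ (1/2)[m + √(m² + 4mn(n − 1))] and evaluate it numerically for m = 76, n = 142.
z(76, 142; 2, 2) ≤ (1/2)[76 + √(76² + 4·76·142·141)] = (1/2)[76 + √6092464] = 1272.1459

Kővári–Sós–Turán: let r_1, ..., r_76 be the row sums and z = Σ r_i the total number of 1s. Each pair of columns can share at most one row with both entries 1 (else a 2×2 all-ones block appears), so Σ_i C(r_i, 2) ≤ C(142, 2) = 10011. By convexity Σ_i C(r_i, 2) ≥ 76·C(z/76, 2) = z(z − 76)/(2·76), giving z² − 76z − 76·142·141 ≤ 0 and hence z ≤ (1/2)[76 + √(5776 + 4·1521672)] = (1/2)[76 + √6092464] ≈ (1/2)(76 + 2468.2917) = 1272.1459.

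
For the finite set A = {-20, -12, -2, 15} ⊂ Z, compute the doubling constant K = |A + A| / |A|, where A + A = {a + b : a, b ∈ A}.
K = |A + A| / |A| = 10/4 = 5/2

Enumerate A + A = {a + b : a, b ∈ A}. With |A| = 4, there are |A|^2 = 16 ordered sum pairs; collecting distinct values, A + A = {-40, -32, -24, -22, -14, -5, -4, 3, 13, 30}, so |A + A| = 10. Thus K = 10/4 = 5/2. For comparison, the minimum possible |A + A| over all 4-element sets is 2·4 − 1 = 7 (so min K = 7/4), attained only by arithmetic progressions.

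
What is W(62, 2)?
W(62, 2) = 62 + 1 = 63

A 2-term AP is any pair of integers, so a monochromatic 2-AP exists iff some colour is used at least twice. With 62 colours, the colouring i ↦ i on {1, ..., 62} uses each colour once, avoiding any monochromatic pair, so W(62, 2) > 62. For {1, ..., 63}, pigeonhole forces two integers of the same colour, which form a monochromatic 2-AP. Hence W(62, 2) = 63.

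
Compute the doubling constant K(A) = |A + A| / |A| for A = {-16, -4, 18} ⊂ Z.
K = |A + A| / |A| = 6/3 = 2

Enumerate A + A = {a + b : a, b ∈ A}. With |A| = 3, there are |A|^2 = 9 ordered sum pairs; collecting distinct values, A + A = {-32, -20, -8, 2, 14, 36}, so |A + A| = 6. Thus K = 6/3 = 2. For comparison, the minimum possible |A + A| over all 3-element sets is 2·3 − 1 = 5 (so min K = 5/3), attained only by arithmetic progressions.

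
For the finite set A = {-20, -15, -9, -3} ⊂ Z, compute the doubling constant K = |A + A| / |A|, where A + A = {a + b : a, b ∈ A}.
K = |A + A| / |A| = 9/4

Enumerate A + A = {a + b : a, b ∈ A}. With |A| = 4, there are |A|^2 = 16 ordered sum pairs; collecting distinct values, A + A = {-40, -35, -30, -29, -24, -23, -18, -12, -6}, so |A + A| = 9. Thus K = 9/4. For comparison, the minimum possible |A + A| over all 4-element sets is 2·4 − 1 = 7 (so min K = 7/4), attained only by arithmetic progressions.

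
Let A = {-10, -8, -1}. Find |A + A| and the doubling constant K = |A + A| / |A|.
K = |A + A| / |A| = 6/3 = 2

Enumerate A + A = {a + b : a, b ∈ A}. With |A| = 3, there are |A|^2 = 9 ordered sum pairs; collecting distinct values, A + A = {-20, -18, -16, -11, -9, -2}, so |A + A| = 6. Thus K = 6/3 = 2. For comparison, the minimum possible |A + A| over all 3-element sets is 2·3 − 1 = 5 (so min K = 5/3), attained only by arithmetic progressions.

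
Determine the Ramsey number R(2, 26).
R(2, 26) = 26

R(2, k) = k for all k ≥ 2: in a 2-colouring of K_k, either some edge is red (a red K_2) or all edges are blue (a blue K_k). And K_{25} coloured all-blue has no blue K_26, so R(2, 26) > 25. Hence R(2, 26) = 26.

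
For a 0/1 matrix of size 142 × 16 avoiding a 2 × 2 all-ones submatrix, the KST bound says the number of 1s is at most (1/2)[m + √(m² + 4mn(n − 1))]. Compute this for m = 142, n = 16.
z(142, 16; 2, 2) ≤ (1/2)[142 + √(142² + 4·142·16·15)] = (1/2)[142 + √156484] = 268.7903

Kővári–Sós–Turán: let r_1, ..., r_142 be the row sums and z = Σ r_i the total number of 1s. Each pair of columns can share at most one row with both entries 1 (else a 2×2 all-ones block appears), so Σ_i C(r_i, 2) ≤ C(16, 2) = 120. By convexity Σ_i C(r_i, 2) ≥ 142·C(z/142, 2) = z(z − 142)/(2·142), giving z² − 142z − 142·16·15 ≤ 0 and hence z ≤ (1/2)[142 + √(20164 + 4·34080)] = (1/2)[142 + √156484] ≈ (1/2)(142 + 395.5806) = 268.7903.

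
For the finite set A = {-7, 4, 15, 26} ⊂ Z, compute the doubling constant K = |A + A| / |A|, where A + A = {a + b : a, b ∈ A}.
K = |A + A| / |A| = 7/4

Enumerate A + A = {a + b : a, b ∈ A}. With |A| = 4, there are |A|^2 = 16 ordered sum pairs; collecting distinct values, A + A = {-14, -3, 8, 19, 30, 41, 52}, so |A + A| = 7. Thus K = 7/4. Here |A + A| = 2|A| − 1 = 7, the minimum possible — so K = 7/4 is minimal, which holds iff A is an arithmetic progression.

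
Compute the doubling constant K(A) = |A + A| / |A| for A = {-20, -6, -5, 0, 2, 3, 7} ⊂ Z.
K = |A + A| / |A| = 26/7

Enumerate A + A = {a + b : a, b ∈ A}. With |A| = 7, there are |A|^2 = 49 ordered sum pairs; collecting distinct values, A + A = {-40, -26, -25, -20, -18, -17, -13, -12, -11, -10, -6, -5, -4, -3, -2, 0, 1, 2, 3, 4, 5, 6, 7, 9, 10, 14}, so |A + A| = 26. Thus K = 26/7. For comparison, the minimum possible |A + A| over all 7-element sets is 2·7 − 1 = 13 (so min K = 13/7), attained only by arithmetic progressions.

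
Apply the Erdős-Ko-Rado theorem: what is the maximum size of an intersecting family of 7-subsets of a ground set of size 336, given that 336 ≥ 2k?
max |F| = C(335, 6) = 1876648898685

The Erdős-Ko-Rado theorem states: for n ≥ 2k, an intersecting family of k-subsets of an n-element set has size at most C(n − 1, k − 1), with equality for 'star' families {A ⊆ [n] : |A| = k, i ∈ A} (fix an element i). For n = 336, k = 7: C(335, 6) = 1876648898685.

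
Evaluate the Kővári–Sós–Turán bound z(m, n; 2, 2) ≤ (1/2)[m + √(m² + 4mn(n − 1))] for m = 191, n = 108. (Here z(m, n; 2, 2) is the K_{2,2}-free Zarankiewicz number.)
z(191, 108; 2, 2) ≤ (1/2)[191 + √(191² + 4·191·108·107)] = (1/2)[191 + √8865265] = 1584.2297

Kővári–Sós–Turán: let r_1, ..., r_191 be the row sums and z = Σ r_i the total number of 1s. Each pair of columns can share at most one row with both entries 1 (else a 2×2 all-ones block appears), so Σ_i C(r_i, 2) ≤ C(108, 2) = 5778. By convexity Σ_i C(r_i, 2) ≥ 191·C(z/191, 2) = z(z − 191)/(2·191), giving z² − 191z − 191·108·107 ≤ 0 and hence z ≤ (1/2)[191 + √(36481 + 4·2207196)] = (1/2)[191 + √8865265] ≈ (1/2)(191 + 2977.4595) = 1584.2297.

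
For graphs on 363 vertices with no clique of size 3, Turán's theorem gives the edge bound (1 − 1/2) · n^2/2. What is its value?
Turán density bound = (1/2) · 363^2/2 = 131769/4 ≈ 32942.25

Turán's theorem: ex(n, K_{r+1}) is achieved by the complete r-partite Turán graph T(n, r) with parts as balanced as possible, and is at most (1 − 1/r) · n^2/2. For r = 2, n = 363: the density bound is (1/2) · 131769/2 = 131769/4 ≈ 32942.25. The integer-valued extremum is e(T(363, 2)) = 32942, which is strictly less than the density bound 131769/4 since 2 ∤ 363 (the parts of T(363, 2) cannot all be equal).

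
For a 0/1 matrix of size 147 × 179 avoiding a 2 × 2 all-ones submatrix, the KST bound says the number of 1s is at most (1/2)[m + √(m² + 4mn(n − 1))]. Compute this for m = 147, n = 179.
z(147, 179; 2, 2) ≤ (1/2)[147 + √(147² + 4·147·179·178)] = (1/2)[147 + √18756465] = 2238.9367

Kővári–Sós–Turán: let r_1, ..., r_147 be the row sums and z = Σ r_i the total number of 1s. Each pair of columns can share at most one row with both entries 1 (else a 2×2 all-ones block appears), so Σ_i C(r_i, 2) ≤ C(179, 2) = 15931. By convexity Σ_i C(r_i, 2) ≥ 147·C(z/147, 2) = z(z − 147)/(2·147), giving z² − 147z − 147·179·178 ≤ 0 and hence z ≤ (1/2)[147 + √(21609 + 4·4683714)] = (1/2)[147 + √18756465] ≈ (1/2)(147 + 4330.8735) = 2238.9367.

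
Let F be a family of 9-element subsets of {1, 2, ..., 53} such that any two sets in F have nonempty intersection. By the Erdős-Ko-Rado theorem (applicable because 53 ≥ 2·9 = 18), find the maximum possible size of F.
max |F| = C(52, 8) = 752538150

Erdős-Ko-Rado (1961): when n ≥ 2k, max |F| = C(n−1, k−1). The bound is attained by the star {A : i ∈ A} for any fixed i ∈ [n]. Here C(53−1, 9−1) = C(52, 8) = 752538150.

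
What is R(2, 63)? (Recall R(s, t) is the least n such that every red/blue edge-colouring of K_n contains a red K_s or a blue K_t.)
R(2, 63) = 63

R(2, k) = k for all k ≥ 2: in a 2-colouring of K_k, either some edge is red (a red K_2) or all edges are blue (a blue K_k). And K_{62} coloured all-blue has no blue K_63, so R(2, 63) > 62. Hence R(2, 63) = 63.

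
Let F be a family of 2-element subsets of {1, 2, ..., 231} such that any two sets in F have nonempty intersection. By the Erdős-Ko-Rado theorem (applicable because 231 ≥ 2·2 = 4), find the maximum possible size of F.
max |F| = C(230, 1) = 230

The Erdős-Ko-Rado theorem states: for n ≥ 2k, an intersecting family of k-subsets of an n-element set has size at most C(n − 1, k − 1), with equality for 'star' families {A ⊆ [n] : |A| = k, i ∈ A} (fix an element i). For n = 231, k = 2: C(230, 1) = 230.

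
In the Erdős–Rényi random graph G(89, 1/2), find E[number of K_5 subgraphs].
E[# K_5] = C(89, 5) · (1/2)^C(5, 2) = 41507642 / 2^10 = 20753821/512 ≈ 40534.806641

For each 5-subset S of vertices (there are C(89, 5) = 41507642 such S), let X_S = 1 if S induces a K_5 (all C(5, 2) = 10 edges present). Then P(X_S = 1) = (1/2)^10 = 1/1024. By linearity of expectation, E[# K_5] = C(89, 5) · (1/2)^10 = 41507642 / 1024 = 20753821/512 ≈ 40534.806641.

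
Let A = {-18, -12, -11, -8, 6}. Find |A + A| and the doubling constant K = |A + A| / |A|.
K = |A + A| / |A| = 15/5 = 3

Enumerate A + A = {a + b : a, b ∈ A}. With |A| = 5, there are |A|^2 = 25 ordered sum pairs; collecting distinct values, A + A = {-36, -30, -29, -26, -24, -23, -22, -20, -19, -16, -12, -6, -5, -2, 12}, so |A + A| = 15. Thus K = 15/5 = 3. For comparison, the minimum possible |A + A| over all 5-element sets is 2·5 − 1 = 9 (so min K = 9/5), attained only by arithmetic progressions.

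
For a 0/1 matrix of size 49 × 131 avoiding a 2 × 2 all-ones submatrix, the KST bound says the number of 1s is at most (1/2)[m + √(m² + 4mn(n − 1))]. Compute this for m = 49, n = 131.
z(49, 131; 2, 2) ≤ (1/2)[49 + √(49² + 4·49·131·130)] = (1/2)[49 + √3340281] = 938.3218

Kővári–Sós–Turán: let r_1, ..., r_49 be the row sums and z = Σ r_i the total number of 1s. Each pair of columns can share at most one row with both entries 1 (else a 2×2 all-ones block appears), so Σ_i C(r_i, 2) ≤ C(131, 2) = 8515. By convexity Σ_i C(r_i, 2) ≥ 49·C(z/49, 2) = z(z − 49)/(2·49), giving z² − 49z − 49·131·130 ≤ 0 and hence z ≤ (1/2)[49 + √(2401 + 4·834470)] = (1/2)[49 + √3340281] ≈ (1/2)(49 + 1827.6436) = 938.3218.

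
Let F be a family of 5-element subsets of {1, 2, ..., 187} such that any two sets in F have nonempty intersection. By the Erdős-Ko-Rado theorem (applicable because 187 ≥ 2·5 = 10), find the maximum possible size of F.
max |F| = C(186, 4) = 48277230

Erdős-Ko-Rado (1961): when n ≥ 2k, max |F| = C(n−1, k−1). The bound is attained by the star {A : i ∈ A} for any fixed i ∈ [n]. Here C(187−1, 5−1) = C(186, 4) = 48277230.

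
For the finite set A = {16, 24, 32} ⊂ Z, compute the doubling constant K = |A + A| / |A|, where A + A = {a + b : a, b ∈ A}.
K = |A + A| / |A| = 5/3

Enumerate A + A = {a + b : a, b ∈ A}. With |A| = 3, there are |A|^2 = 9 ordered sum pairs; collecting distinct values, A + A = {32, 40, 48, 56, 64}, so |A + A| = 5. Thus K = 5/3. Here |A + A| = 2|A| − 1 = 5, the minimum possible — so K = 5/3 is minimal, which holds iff A is an arithmetic progression.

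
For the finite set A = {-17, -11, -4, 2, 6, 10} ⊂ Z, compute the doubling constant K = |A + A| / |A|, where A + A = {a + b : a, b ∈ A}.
K = |A + A| / |A| = 19/6

Enumerate A + A = {a + b : a, b ∈ A}. With |A| = 6, there are |A|^2 = 36 ordered sum pairs; collecting distinct values, A + A = {-34, -28, -22, -21, -15, -11, -9, -8, -7, -5, -2, -1, 2, 4, 6, 8, 12, 16, 20}, so |A + A| = 19. Thus K = 19/6. For comparison, the minimum possible |A + A| over all 6-element sets is 2·6 − 1 = 11 (so min K = 11/6), attained only by arithmetic progressions.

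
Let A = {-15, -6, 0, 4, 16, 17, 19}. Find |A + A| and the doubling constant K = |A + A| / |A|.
K = |A + A| / |A| = 27/7

Enumerate A + A = {a + b : a, b ∈ A}. With |A| = 7, there are |A|^2 = 49 ordered sum pairs; collecting distinct values, A + A = {-30, -21, -15, -12, -11, -6, -2, 0, 1, 2, 4, 8, 10, 11, 13, 16, 17, 19, 20, 21, 23, 32, 33, 34, 35, 36, 38}, so |A + A| = 27. Thus K = 27/7. For comparison, the minimum possible |A + A| over all 7-element sets is 2·7 − 1 = 13 (so min K = 13/7), attained only by arithmetic progressions.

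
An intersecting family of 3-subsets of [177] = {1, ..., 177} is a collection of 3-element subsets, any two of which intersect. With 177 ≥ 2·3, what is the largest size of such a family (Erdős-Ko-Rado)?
max |F| = C(176, 2) = 15400

Erdős-Ko-Rado (1961): when n ≥ 2k, max |F| = C(n−1, k−1). The bound is attained by the star {A : i ∈ A} for any fixed i ∈ [n]. Here C(177−1, 3−1) = C(176, 2) = 15400.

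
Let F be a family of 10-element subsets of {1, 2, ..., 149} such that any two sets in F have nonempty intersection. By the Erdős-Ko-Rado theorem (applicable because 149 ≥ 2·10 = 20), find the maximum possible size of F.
max |F| = C(148, 9) = 73260671924440

The Erdős-Ko-Rado theorem states: for n ≥ 2k, an intersecting family of k-subsets of an n-element set has size at most C(n − 1, k − 1), with equality for 'star' families {A ⊆ [n] : |A| = k, i ∈ A} (fix an element i). For n = 149, k = 10: C(148, 9) = 73260671924440.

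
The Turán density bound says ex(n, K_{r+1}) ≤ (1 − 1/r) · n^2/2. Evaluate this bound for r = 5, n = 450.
Turán density bound = (4/5) · 450^2/2 = 81000

Turán's theorem: ex(n, K_{r+1}) is achieved by the complete r-partite Turán graph T(n, r) with parts as balanced as possible, and is at most (1 − 1/r) · n^2/2. For r = 5, n = 450: the density bound is (4/5) · 202500/2 = 81000. Since 5 ∣ 450, the Turán graph T(450, 5) has parts of equal size 90, and its edge count e(T(450, 5)) = 81000 attains the density bound exactly.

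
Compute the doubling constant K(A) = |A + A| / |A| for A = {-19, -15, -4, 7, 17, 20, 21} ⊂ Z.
K = |A + A| / |A| = 26/7

Enumerate A + A = {a + b : a, b ∈ A}. With |A| = 7, there are |A|^2 = 49 ordered sum pairs; collecting distinct values, A + A = {-38, -34, -30, -23, -19, -12, -8, -2, 1, 2, 3, 5, 6, 13, 14, 16, 17, 24, 27, 28, 34, 37, 38, 40, 41, 42}, so |A + A| = 26. Thus K = 26/7. For comparison, the minimum possible |A + A| over all 7-element sets is 2·7 − 1 = 13 (so min K = 13/7), attained only by arithmetic progressions.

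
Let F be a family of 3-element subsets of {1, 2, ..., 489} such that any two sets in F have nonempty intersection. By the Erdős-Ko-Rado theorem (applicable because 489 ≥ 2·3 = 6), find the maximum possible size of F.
max |F| = C(488, 2) = 118828

Erdős-Ko-Rado (1961): when n ≥ 2k, max |F| = C(n−1, k−1). The bound is attained by the star {A : i ∈ A} for any fixed i ∈ [n]. Here C(489−1, 3−1) = C(488, 2) = 118828.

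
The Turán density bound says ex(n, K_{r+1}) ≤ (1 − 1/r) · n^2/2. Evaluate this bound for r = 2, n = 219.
Turán density bound = (1/2) · 219^2/2 = 47961/4 ≈ 11990.25

Turán's theorem: ex(n, K_{r+1}) is achieved by the complete r-partite Turán graph T(n, r) with parts as balanced as possible, and is at most (1 − 1/r) · n^2/2. For r = 2, n = 219: the density bound is (1/2) · 47961/2 = 47961/4 ≈ 11990.25. The integer-valued extremum is e(T(219, 2)) = 11990, which is strictly less than the density bound 47961/4 since 2 ∤ 219 (the parts of T(219, 2) cannot all be equal).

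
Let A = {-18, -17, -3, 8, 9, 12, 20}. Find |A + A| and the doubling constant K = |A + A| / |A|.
K = |A + A| / |A| = 25/7

Enumerate A + A = {a + b : a, b ∈ A}. With |A| = 7, there are |A|^2 = 49 ordered sum pairs; collecting distinct values, A + A = {-36, -35, -34, -21, -20, -10, -9, -8, -6, -5, 2, 3, 5, 6, 9, 16, 17, 18, 20, 21, 24, 28, 29, 32, 40}, so |A + A| = 25. Thus K = 25/7. For comparison, the minimum possible |A + A| over all 7-element sets is 2·7 − 1 = 13 (so min K = 13/7), attained only by arithmetic progressions.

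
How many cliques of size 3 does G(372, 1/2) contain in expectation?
E[# K_3] = C(372, 3) · (1/2)^C(3, 2) = 8510740 / 2^3 = 2127685/2 = 1063842.5

For each 3-subset S of vertices (there are C(372, 3) = 8510740 such S), let X_S = 1 if S induces a K_3 (all C(3, 2) = 3 edges present). Then P(X_S = 1) = (1/2)^3 = 1/8. By linearity of expectation, E[# K_3] = C(372, 3) · (1/2)^3 = 8510740 / 8 = 2127685/2 = 1063842.5.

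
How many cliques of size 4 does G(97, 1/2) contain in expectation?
E[# K_4] = C(97, 4) · (1/2)^C(4, 2) = 3464840 / 2^6 = 433105/8 = 54138.125

For each 4-subset S of vertices (there are C(97, 4) = 3464840 such S), let X_S = 1 if S induces a K_4 (all C(4, 2) = 6 edges present). Then P(X_S = 1) = (1/2)^6 = 1/64. By linearity of expectation, E[# K_4] = C(97, 4) · (1/2)^6 = 3464840 / 64 = 433105/8 = 54138.125.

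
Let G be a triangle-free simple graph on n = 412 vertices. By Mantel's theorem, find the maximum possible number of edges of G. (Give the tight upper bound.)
ex(412, K_3) = ⌊412^2/4⌋ = 42436

Mantel (1907): a triangle-free graph on n vertices has at most ⌊n^2/4⌋ edges, with equality for the complete bipartite graph K_{⌊n/2⌋, ⌈n/2⌉}. For n = 412: ⌊412^2/4⌋ = ⌊169744/4⌋ = 42436. The extremal graph is K_{206, 206}, which has 206·206 = 42436 edges.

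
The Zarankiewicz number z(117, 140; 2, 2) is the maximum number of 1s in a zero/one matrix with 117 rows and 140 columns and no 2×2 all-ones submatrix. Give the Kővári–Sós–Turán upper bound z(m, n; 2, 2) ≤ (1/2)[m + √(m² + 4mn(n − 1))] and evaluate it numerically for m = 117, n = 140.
z(117, 140; 2, 2) ≤ (1/2)[117 + √(117² + 4·117·140·139)] = (1/2)[117 + √9120969] = 1568.5471

Kővári–Sós–Turán: let r_1, ..., r_117 be the row sums and z = Σ r_i the total number of 1s. Each pair of columns can share at most one row with both entries 1 (else a 2×2 all-ones block appears), so Σ_i C(r_i, 2) ≤ C(140, 2) = 9730. By convexity Σ_i C(r_i, 2) ≥ 117·C(z/117, 2) = z(z − 117)/(2·117), giving z² − 117z − 117·140·139 ≤ 0 and hence z ≤ (1/2)[117 + √(13689 + 4·2276820)] = (1/2)[117 + √9120969] ≈ (1/2)(117 + 3020.0942) = 1568.5471.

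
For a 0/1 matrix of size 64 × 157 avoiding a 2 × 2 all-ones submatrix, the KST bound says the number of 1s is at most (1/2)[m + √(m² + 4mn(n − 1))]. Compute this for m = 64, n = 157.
z(64, 157; 2, 2) ≤ (1/2)[64 + √(64² + 4·64·157·156)] = (1/2)[64 + √6274048] = 1284.4025

Kővári–Sós–Turán: let r_1, ..., r_64 be the row sums and z = Σ r_i the total number of 1s. Each pair of columns can share at most one row with both entries 1 (else a 2×2 all-ones block appears), so Σ_i C(r_i, 2) ≤ C(157, 2) = 12246. By convexity Σ_i C(r_i, 2) ≥ 64·C(z/64, 2) = z(z − 64)/(2·64), giving z² − 64z − 64·157·156 ≤ 0 and hence z ≤ (1/2)[64 + √(4096 + 4·1567488)] = (1/2)[64 + √6274048] ≈ (1/2)(64 + 2504.805) = 1284.4025.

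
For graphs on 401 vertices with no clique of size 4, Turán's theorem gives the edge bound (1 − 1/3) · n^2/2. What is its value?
Turán density bound = (2/3) · 401^2/2 = 160801/3 ≈ 53600.3333

Turán's theorem: ex(n, K_{r+1}) is achieved by the complete r-partite Turán graph T(n, r) with parts as balanced as possible, and is at most (1 − 1/r) · n^2/2. For r = 3, n = 401: the density bound is (2/3) · 160801/2 = 160801/3 ≈ 53600.3333. The integer-valued extremum is e(T(401, 3)) = 53600, which is strictly less than the density bound 160801/3 since 3 ∤ 401 (the parts of T(401, 3) cannot all be equal).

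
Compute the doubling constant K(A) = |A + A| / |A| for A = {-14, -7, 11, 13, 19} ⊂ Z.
K = |A + A| / |A| = 15/5 = 3

Enumerate A + A = {a + b : a, b ∈ A}. With |A| = 5, there are |A|^2 = 25 ordered sum pairs; collecting distinct values, A + A = {-28, -21, -14, -3, -1, 4, 5, 6, 12, 22, 24, 26, 30, 32, 38}, so |A + A| = 15. Thus K = 15/5 = 3. For comparison, the minimum possible |A + A| over all 5-element sets is 2·5 − 1 = 9 (so min K = 9/5), attained only by arithmetic progressions.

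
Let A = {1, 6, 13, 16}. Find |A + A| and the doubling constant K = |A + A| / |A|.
K = |A + A| / |A| = 10/4 = 5/2

Enumerate A + A = {a + b : a, b ∈ A}. With |A| = 4, there are |A|^2 = 16 ordered sum pairs; collecting distinct values, A + A = {2, 7, 12, 14, 17, 19, 22, 26, 29, 32}, so |A + A| = 10. Thus K = 10/4 = 5/2. For comparison, the minimum possible |A + A| over all 4-element sets is 2·4 − 1 = 7 (so min K = 7/4), attained only by arithmetic progressions.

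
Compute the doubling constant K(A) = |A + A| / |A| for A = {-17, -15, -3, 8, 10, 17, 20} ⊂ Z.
K = |A + A| / |A| = 26/7

Enumerate A + A = {a + b : a, b ∈ A}. With |A| = 7, there are |A|^2 = 49 ordered sum pairs; collecting distinct values, A + A = {-34, -32, -30, -20, -18, -9, -7, -6, -5, 0, 2, 3, 5, 7, 14, 16, 17, 18, 20, 25, 27, 28, 30, 34, 37, 40}, so |A + A| = 26. Thus K = 26/7. For comparison, the minimum possible |A + A| over all 7-element sets is 2·7 − 1 = 13 (so min K = 13/7), attained only by arithmetic progressions.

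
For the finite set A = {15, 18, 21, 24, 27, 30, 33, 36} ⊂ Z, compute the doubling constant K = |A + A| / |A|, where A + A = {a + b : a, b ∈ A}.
K = |A + A| / |A| = 15/8

Enumerate A + A = {a + b : a, b ∈ A}. With |A| = 8, there are |A|^2 = 64 ordered sum pairs; collecting distinct values, A + A = {30, 33, 36, 39, 42, 45, 48, 51, 54, 57, 60, 63, 66, 69, 72}, so |A + A| = 15. Thus K = 15/8. Here |A + A| = 2|A| − 1 = 15, the minimum possible — so K = 15/8 is minimal, which holds iff A is an arithmetic progression.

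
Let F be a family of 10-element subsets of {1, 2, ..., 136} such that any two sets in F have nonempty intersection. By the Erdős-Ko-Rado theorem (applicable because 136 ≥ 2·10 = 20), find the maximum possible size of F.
max |F| = C(135, 9) = 31254974939760

Erdős-Ko-Rado (1961): when n ≥ 2k, max |F| = C(n−1, k−1). The bound is attained by the star {A : i ∈ A} for any fixed i ∈ [n]. Here C(136−1, 10−1) = C(135, 9) = 31254974939760.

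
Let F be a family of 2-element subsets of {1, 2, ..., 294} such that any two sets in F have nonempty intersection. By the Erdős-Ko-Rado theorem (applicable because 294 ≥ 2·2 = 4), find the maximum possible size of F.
max |F| = C(293, 1) = 293

Erdős-Ko-Rado (1961): when n ≥ 2k, max |F| = C(n−1, k−1). The bound is attained by the star {A : i ∈ A} for any fixed i ∈ [n]. Here C(294−1, 2−1) = C(293, 1) = 293.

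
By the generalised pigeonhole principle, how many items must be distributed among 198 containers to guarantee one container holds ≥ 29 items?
n = (29 − 1)·198 + 1 = 5545

By the generalised pigeonhole principle, to guarantee some box contains ≥ r objects we need more than (r − 1) · k objects total. Threshold: n = (r − 1) · k + 1. With r = 29 and k = 198: n = 28 · 198 + 1 = 5544 + 1 = 5545. For n = 5544 = 28 · 198, we can put exactly 28 objects in every box, avoiding 29 in any single one — so 5545 is tight.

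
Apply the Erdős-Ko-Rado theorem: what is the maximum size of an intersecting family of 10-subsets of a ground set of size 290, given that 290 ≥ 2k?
max |F| = C(289, 9) = 34172778477483932

Erdős-Ko-Rado (1961): when n ≥ 2k, max |F| = C(n−1, k−1). The bound is attained by the star {A : i ∈ A} for any fixed i ∈ [n]. Here C(290−1, 10−1) = C(289, 9) = 34172778477483932.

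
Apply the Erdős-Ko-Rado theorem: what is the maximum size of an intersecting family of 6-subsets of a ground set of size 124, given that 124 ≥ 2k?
max |F| = C(123, 5) = 216071394

The Erdős-Ko-Rado theorem states: for n ≥ 2k, an intersecting family of k-subsets of an n-element set has size at most C(n − 1, k − 1), with equality for 'star' families {A ⊆ [n] : |A| = k, i ∈ A} (fix an element i). For n = 124, k = 6: C(123, 5) = 216071394.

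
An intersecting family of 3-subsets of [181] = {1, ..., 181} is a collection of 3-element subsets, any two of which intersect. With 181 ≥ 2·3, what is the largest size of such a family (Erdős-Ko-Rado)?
max |F| = C(180, 2) = 16110

The Erdős-Ko-Rado theorem states: for n ≥ 2k, an intersecting family of k-subsets of an n-element set has size at most C(n − 1, k − 1), with equality for 'star' families {A ⊆ [n] : |A| = k, i ∈ A} (fix an element i). For n = 181, k = 3: C(180, 2) = 16110.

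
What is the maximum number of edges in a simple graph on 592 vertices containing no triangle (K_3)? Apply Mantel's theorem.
ex(592, K_3) = ⌊592^2/4⌋ = 87616

Mantel (1907): a triangle-free graph on n vertices has at most ⌊n^2/4⌋ edges, with equality for the complete bipartite graph K_{⌊n/2⌋, ⌈n/2⌉}. For n = 592: ⌊592^2/4⌋ = ⌊350464/4⌋ = 87616. The extremal graph is K_{296, 296}, which has 296·296 = 87616 edges.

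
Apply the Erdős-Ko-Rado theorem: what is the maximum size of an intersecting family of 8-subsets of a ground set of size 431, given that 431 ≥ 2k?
max |F| = C(430, 7) = 513489114166600

The Erdős-Ko-Rado theorem states: for n ≥ 2k, an intersecting family of k-subsets of an n-element set has size at most C(n − 1, k − 1), with equality for 'star' families {A ⊆ [n] : |A| = k, i ∈ A} (fix an element i). For n = 431, k = 8: C(430, 7) = 513489114166600.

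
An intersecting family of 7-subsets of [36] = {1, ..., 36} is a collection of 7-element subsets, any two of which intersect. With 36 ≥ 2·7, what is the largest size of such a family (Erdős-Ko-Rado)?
max |F| = C(35, 6) = 1623160

Erdős-Ko-Rado (1961): when n ≥ 2k, max |F| = C(n−1, k−1). The bound is attained by the star {A : i ∈ A} for any fixed i ∈ [n]. Here C(36−1, 7−1) = C(35, 6) = 1623160.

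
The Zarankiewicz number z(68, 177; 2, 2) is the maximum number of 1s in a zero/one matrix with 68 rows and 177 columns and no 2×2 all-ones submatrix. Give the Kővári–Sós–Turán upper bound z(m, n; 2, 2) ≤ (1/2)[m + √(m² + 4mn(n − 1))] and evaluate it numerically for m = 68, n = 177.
z(68, 177; 2, 2) ≤ (1/2)[68 + √(68² + 4·68·177·176)] = (1/2)[68 + √8477968] = 1489.8475

Kővári–Sós–Turán: let r_1, ..., r_68 be the row sums and z = Σ r_i the total number of 1s. Each pair of columns can share at most one row with both entries 1 (else a 2×2 all-ones block appears), so Σ_i C(r_i, 2) ≤ C(177, 2) = 15576. By convexity Σ_i C(r_i, 2) ≥ 68·C(z/68, 2) = z(z − 68)/(2·68), giving z² − 68z − 68·177·176 ≤ 0 and hence z ≤ (1/2)[68 + √(4624 + 4·2118336)] = (1/2)[68 + √8477968] ≈ (1/2)(68 + 2911.695) = 1489.8475.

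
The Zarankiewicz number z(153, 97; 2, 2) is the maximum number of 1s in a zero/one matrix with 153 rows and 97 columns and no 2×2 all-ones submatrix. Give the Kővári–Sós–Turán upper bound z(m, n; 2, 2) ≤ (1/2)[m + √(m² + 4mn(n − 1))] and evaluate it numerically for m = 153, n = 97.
z(153, 97; 2, 2) ≤ (1/2)[153 + √(153² + 4·153·97·96)] = (1/2)[153 + √5722353] = 1272.572

Kővári–Sós–Turán: let r_1, ..., r_153 be the row sums and z = Σ r_i the total number of 1s. Each pair of columns can share at most one row with both entries 1 (else a 2×2 all-ones block appears), so Σ_i C(r_i, 2) ≤ C(97, 2) = 4656. By convexity Σ_i C(r_i, 2) ≥ 153·C(z/153, 2) = z(z − 153)/(2·153), giving z² − 153z − 153·97·96 ≤ 0 and hence z ≤ (1/2)[153 + √(23409 + 4·1424736)] = (1/2)[153 + √5722353] ≈ (1/2)(153 + 2392.144) = 1272.572.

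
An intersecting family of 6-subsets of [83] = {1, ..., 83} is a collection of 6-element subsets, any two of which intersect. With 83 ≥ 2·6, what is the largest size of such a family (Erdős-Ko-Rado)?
max |F| = C(82, 5) = 27285336

The Erdős-Ko-Rado theorem states: for n ≥ 2k, an intersecting family of k-subsets of an n-element set has size at most C(n − 1, k − 1), with equality for 'star' families {A ⊆ [n] : |A| = k, i ∈ A} (fix an element i). For n = 83, k = 6: C(82, 5) = 27285336.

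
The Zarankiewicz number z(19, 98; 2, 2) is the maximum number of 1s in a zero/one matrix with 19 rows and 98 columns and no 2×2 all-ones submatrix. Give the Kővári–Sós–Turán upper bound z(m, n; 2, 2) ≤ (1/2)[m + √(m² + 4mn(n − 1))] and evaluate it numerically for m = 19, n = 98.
z(19, 98; 2, 2) ≤ (1/2)[19 + √(19² + 4·19·98·97)] = (1/2)[19 + √722817] = 434.5932

Kővári–Sós–Turán: let r_1, ..., r_19 be the row sums and z = Σ r_i the total number of 1s. Each pair of columns can share at most one row with both entries 1 (else a 2×2 all-ones block appears), so Σ_i C(r_i, 2) ≤ C(98, 2) = 4753. By convexity Σ_i C(r_i, 2) ≥ 19·C(z/19, 2) = z(z − 19)/(2·19), giving z² − 19z − 19·98·97 ≤ 0 and hence z ≤ (1/2)[19 + √(361 + 4·180614)] = (1/2)[19 + √722817] ≈ (1/2)(19 + 850.1865) = 434.5932.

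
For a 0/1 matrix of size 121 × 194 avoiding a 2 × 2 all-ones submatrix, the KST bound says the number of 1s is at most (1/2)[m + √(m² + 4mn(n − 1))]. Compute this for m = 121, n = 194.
z(121, 194; 2, 2) ≤ (1/2)[121 + √(121² + 4·121·194·193)] = (1/2)[121 + √18136569] = 2189.8525

Kővári–Sós–Turán: let r_1, ..., r_121 be the row sums and z = Σ r_i the total number of 1s. Each pair of columns can share at most one row with both entries 1 (else a 2×2 all-ones block appears), so Σ_i C(r_i, 2) ≤ C(194, 2) = 18721. By convexity Σ_i C(r_i, 2) ≥ 121·C(z/121, 2) = z(z − 121)/(2·121), giving z² − 121z − 121·194·193 ≤ 0 and hence z ≤ (1/2)[121 + √(14641 + 4·4530482)] = (1/2)[121 + √18136569] ≈ (1/2)(121 + 4258.7051) = 2189.8525.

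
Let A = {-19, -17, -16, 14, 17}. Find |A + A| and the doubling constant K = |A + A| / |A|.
K = |A + A| / |A| = 14/5

Enumerate A + A = {a + b : a, b ∈ A}. With |A| = 5, there are |A|^2 = 25 ordered sum pairs; collecting distinct values, A + A = {-38, -36, -35, -34, -33, -32, -5, -3, -2, 0, 1, 28, 31, 34}, so |A + A| = 14. Thus K = 14/5. For comparison, the minimum possible |A + A| over all 5-element sets is 2·5 − 1 = 9 (so min K = 9/5), attained only by arithmetic progressions.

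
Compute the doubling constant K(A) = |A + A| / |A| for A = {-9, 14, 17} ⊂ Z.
K = |A + A| / |A| = 6/3 = 2

Enumerate A + A = {a + b : a, b ∈ A}. With |A| = 3, there are |A|^2 = 9 ordered sum pairs; collecting distinct values, A + A = {-18, 5, 8, 28, 31, 34}, so |A + A| = 6. Thus K = 6/3 = 2. For comparison, the minimum possible |A + A| over all 3-element sets is 2·3 − 1 = 5 (so min K = 5/3), attained only by arithmetic progressions.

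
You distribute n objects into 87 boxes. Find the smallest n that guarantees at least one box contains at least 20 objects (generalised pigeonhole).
n = (20 − 1)·87 + 1 = 1654

By the generalised pigeonhole principle, to guarantee some box contains ≥ r objects we need more than (r − 1) · k objects total. Threshold: n = (r − 1) · k + 1. With r = 20 and k = 87: n = 19 · 87 + 1 = 1653 + 1 = 1654. For n = 1653 = 19 · 87, we can put exactly 19 objects in every box, avoiding 20 in any single one — so 1654 is tight.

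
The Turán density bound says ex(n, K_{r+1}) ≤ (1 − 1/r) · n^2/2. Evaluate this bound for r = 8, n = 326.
Turán density bound = (7/8) · 326^2/2 = 185983/4 ≈ 46495.75

Turán's theorem: ex(n, K_{r+1}) is achieved by the complete r-partite Turán graph T(n, r) with parts as balanced as possible, and is at most (1 − 1/r) · n^2/2. For r = 8, n = 326: the density bound is (7/8) · 106276/2 = 185983/4 ≈ 46495.75. The integer-valued extremum is e(T(326, 8)) = 46495, which is strictly less than the density bound 185983/4 since 8 ∤ 326 (the parts of T(326, 8) cannot all be equal).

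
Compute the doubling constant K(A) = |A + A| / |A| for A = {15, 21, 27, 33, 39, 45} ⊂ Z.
K = |A + A| / |A| = 11/6

Enumerate A + A = {a + b : a, b ∈ A}. With |A| = 6, there are |A|^2 = 36 ordered sum pairs; collecting distinct values, A + A = {30, 36, 42, 48, 54, 60, 66, 72, 78, 84, 90}, so |A + A| = 11. Thus K = 11/6. Here |A + A| = 2|A| − 1 = 11, the minimum possible — so K = 11/6 is minimal, which holds iff A is an arithmetic progression.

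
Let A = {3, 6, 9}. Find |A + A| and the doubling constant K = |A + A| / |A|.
K = |A + A| / |A| = 5/3

Enumerate A + A = {a + b : a, b ∈ A}. With |A| = 3, there are |A|^2 = 9 ordered sum pairs; collecting distinct values, A + A = {6, 9, 12, 15, 18}, so |A + A| = 5. Thus K = 5/3. Here |A + A| = 2|A| − 1 = 5, the minimum possible — so K = 5/3 is minimal, which holds iff A is an arithmetic progression.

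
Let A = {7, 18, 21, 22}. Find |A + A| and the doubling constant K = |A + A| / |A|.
K = |A + A| / |A| = 10/4 = 5/2

Enumerate A + A = {a + b : a, b ∈ A}. With |A| = 4, there are |A|^2 = 16 ordered sum pairs; collecting distinct values, A + A = {14, 25, 28, 29, 36, 39, 40, 42, 43, 44}, so |A + A| = 10. Thus K = 10/4 = 5/2. For comparison, the minimum possible |A + A| over all 4-element sets is 2·4 − 1 = 7 (so min K = 7/4), attained only by arithmetic progressions.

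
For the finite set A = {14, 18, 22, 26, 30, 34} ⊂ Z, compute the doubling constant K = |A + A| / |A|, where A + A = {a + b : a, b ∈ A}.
K = |A + A| / |A| = 11/6

Enumerate A + A = {a + b : a, b ∈ A}. With |A| = 6, there are |A|^2 = 36 ordered sum pairs; collecting distinct values, A + A = {28, 32, 36, 40, 44, 48, 52, 56, 60, 64, 68}, so |A + A| = 11. Thus K = 11/6. Here |A + A| = 2|A| − 1 = 11, the minimum possible — so K = 11/6 is minimal, which holds iff A is an arithmetic progression.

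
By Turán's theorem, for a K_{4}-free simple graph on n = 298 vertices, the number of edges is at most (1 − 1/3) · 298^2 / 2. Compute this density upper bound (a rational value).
Turán density bound = (2/3) · 298^2/2 = 88804/3 ≈ 29601.3333

Turán's theorem: ex(n, K_{r+1}) is achieved by the complete r-partite Turán graph T(n, r) with parts as balanced as possible, and is at most (1 − 1/r) · n^2/2. For r = 3, n = 298: the density bound is (2/3) · 88804/2 = 88804/3 ≈ 29601.3333. The integer-valued extremum is e(T(298, 3)) = 29601, which is strictly less than the density bound 88804/3 since 3 ∤ 298 (the parts of T(298, 3) cannot all be equal).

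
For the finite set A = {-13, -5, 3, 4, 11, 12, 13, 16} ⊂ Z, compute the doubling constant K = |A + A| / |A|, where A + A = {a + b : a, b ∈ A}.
K = |A + A| / |A| = 27/8

Enumerate A + A = {a + b : a, b ∈ A}. With |A| = 8, there are |A|^2 = 64 ordered sum pairs; collecting distinct values, A + A = {-26, -18, -10, -9, -2, -1, 0, 3, 6, 7, 8, 11, 14, 15, 16, 17, 19, 20, 22, 23, 24, 25, 26, 27, 28, 29, 32}, so |A + A| = 27. Thus K = 27/8. For comparison, the minimum possible |A + A| over all 8-element sets is 2·8 − 1 = 15 (so min K = 15/8), attained only by arithmetic progressions.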